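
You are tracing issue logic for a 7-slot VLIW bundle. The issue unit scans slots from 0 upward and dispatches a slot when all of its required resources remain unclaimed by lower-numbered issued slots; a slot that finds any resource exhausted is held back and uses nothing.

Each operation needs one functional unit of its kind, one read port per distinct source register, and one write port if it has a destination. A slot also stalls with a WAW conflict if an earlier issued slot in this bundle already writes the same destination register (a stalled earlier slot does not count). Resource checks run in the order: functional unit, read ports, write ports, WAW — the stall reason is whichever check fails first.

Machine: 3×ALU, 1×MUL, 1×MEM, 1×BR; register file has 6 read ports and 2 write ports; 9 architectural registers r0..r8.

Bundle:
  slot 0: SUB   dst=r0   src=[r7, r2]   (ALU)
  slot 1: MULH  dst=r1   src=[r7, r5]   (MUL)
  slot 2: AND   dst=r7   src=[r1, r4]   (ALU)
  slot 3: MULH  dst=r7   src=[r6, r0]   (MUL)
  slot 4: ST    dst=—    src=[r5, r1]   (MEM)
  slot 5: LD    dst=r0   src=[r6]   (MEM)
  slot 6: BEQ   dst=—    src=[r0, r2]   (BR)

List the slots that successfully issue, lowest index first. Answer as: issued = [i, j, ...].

issued = [0, 1, 4]

[0] ALU needs rd=2 wr=1: ok; after: ALU=2 MUL=1 MEM=1 BR=1, R=4, W=1
[1] MUL needs rd=2 wr=1: ok; after: ALU=2 MUL=0 MEM=1 BR=1, R=2, W=0
[2] ALU needs rd=2 wr=1: WR_PORT; after: ALU=2 MUL=0 MEM=1 BR=1, R=2, W=0
[3] MUL needs rd=2 wr=1: FU; after: ALU=2 MUL=0 MEM=1 BR=1, R=2, W=0
[4] MEM needs rd=2 wr=0: ok; after: ALU=2 MUL=0 MEM=0 BR=1, R=0, W=0
[5] MEM needs rd=1 wr=1: FU; after: ALU=2 MUL=0 MEM=0 BR=1, R=0, W=0
[6] BR needs rd=2 wr=0: RD_PORT; after: ALU=2 MUL=0 MEM=0 BR=1, R=0, W=0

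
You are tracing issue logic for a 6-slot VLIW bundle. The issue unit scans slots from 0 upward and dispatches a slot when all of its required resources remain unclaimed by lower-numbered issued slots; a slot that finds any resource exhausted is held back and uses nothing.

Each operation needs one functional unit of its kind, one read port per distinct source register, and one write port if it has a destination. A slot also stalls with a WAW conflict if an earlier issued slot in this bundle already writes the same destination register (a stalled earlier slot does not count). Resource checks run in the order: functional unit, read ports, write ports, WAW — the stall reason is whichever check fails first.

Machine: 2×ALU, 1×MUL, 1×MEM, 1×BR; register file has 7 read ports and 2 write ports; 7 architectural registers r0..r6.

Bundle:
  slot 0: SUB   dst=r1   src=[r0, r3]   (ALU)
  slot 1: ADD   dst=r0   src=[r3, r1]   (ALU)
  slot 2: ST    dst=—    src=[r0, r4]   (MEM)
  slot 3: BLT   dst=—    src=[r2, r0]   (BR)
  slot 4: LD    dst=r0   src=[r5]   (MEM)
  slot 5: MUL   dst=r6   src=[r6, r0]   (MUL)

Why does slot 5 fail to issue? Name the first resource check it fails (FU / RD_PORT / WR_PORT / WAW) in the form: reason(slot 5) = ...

[0] ALU needs rd=2 wr=1: ok; after: ALU=1 MUL=1 MEM=1 BR=1, R=5, W=1
[1] ALU needs rd=2 wr=1: ok; after: ALU=0 MUL=1 MEM=1 BR=1, R=3, W=0
[2] MEM needs rd=2 wr=0: ok; after: ALU=0 MUL=1 MEM=0 BR=1, R=1, W=0
[3] BR needs rd=2 wr=0: RD_PORT; after: ALU=0 MUL=1 MEM=0 BR=1, R=1, W=0
[4] MEM needs rd=1 wr=1: FU; after: ALU=0 MUL=1 MEM=0 BR=1, R=1, W=0
[5] MUL needs rd=2 wr=1: RD_PORT; after: ALU=0 MUL=1 MEM=0 BR=1, R=1, W=0

reason(slot 5) = RD_PORT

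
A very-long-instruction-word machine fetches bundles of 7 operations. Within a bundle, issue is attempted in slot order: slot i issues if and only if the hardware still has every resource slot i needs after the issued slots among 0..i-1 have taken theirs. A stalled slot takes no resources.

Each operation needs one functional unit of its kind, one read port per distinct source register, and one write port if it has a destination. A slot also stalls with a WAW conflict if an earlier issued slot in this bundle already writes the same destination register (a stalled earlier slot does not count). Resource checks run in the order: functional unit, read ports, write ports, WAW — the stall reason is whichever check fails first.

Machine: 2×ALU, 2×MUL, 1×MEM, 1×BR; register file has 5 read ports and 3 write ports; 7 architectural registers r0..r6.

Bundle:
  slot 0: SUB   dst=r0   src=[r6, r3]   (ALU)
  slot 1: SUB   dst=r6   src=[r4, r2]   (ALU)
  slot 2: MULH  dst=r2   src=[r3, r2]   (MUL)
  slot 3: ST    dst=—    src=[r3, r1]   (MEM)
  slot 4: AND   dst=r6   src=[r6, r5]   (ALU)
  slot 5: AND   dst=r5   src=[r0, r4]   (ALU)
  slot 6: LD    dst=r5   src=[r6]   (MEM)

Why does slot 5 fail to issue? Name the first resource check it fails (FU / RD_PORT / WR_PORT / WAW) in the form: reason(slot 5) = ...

slot 0 (ALU): ISSUE — free A1,Mu2,Ld1,B1 rp3 wp2
slot 1 (ALU): ISSUE — free A0,Mu2,Ld1,B1 rp1 wp1
slot 2 (MUL): stall RD_PORT — free A0,Mu2,Ld1,B1 rp1 wp1
slot 3 (MEM): stall RD_PORT — free A0,Mu2,Ld1,B1 rp1 wp1
slot 4 (ALU): stall FU — free A0,Mu2,Ld1,B1 rp1 wp1
slot 5 (ALU): stall FU — free A0,Mu2,Ld1,B1 rp1 wp1
slot 6 (MEM): ISSUE — free A0,Mu2,Ld0,B1 rp0 wp0

reason(slot 5) = FU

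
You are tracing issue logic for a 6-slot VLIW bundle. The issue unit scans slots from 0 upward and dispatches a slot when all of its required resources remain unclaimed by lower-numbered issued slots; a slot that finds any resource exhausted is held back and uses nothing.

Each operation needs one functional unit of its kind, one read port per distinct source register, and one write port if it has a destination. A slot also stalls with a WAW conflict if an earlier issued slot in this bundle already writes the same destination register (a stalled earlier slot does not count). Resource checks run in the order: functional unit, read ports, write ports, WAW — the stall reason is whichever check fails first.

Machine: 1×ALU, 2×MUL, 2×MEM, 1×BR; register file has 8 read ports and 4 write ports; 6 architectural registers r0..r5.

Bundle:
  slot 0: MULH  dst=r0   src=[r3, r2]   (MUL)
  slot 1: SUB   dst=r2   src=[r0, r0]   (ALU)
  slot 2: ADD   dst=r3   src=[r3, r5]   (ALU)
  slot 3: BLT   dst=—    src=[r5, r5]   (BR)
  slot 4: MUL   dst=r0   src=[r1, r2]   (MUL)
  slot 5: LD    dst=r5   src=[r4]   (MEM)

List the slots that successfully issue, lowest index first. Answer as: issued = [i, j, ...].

slot 0 (MUL): ISSUE — free A1,Mu1,Ld2,B1 rp6 wp3
slot 1 (ALU): ISSUE — free A0,Mu1,Ld2,B1 rp5 wp2
slot 2 (ALU): stall FU — free A0,Mu1,Ld2,B1 rp5 wp2
slot 3 (BR): ISSUE — free A0,Mu1,Ld2,B0 rp4 wp2
slot 4 (MUL): stall WAW — free A0,Mu1,Ld2,B0 rp4 wp2
slot 5 (MEM): ISSUE — free A0,Mu1,Ld1,B0 rp3 wp1

issued = [0, 1, 3, 5]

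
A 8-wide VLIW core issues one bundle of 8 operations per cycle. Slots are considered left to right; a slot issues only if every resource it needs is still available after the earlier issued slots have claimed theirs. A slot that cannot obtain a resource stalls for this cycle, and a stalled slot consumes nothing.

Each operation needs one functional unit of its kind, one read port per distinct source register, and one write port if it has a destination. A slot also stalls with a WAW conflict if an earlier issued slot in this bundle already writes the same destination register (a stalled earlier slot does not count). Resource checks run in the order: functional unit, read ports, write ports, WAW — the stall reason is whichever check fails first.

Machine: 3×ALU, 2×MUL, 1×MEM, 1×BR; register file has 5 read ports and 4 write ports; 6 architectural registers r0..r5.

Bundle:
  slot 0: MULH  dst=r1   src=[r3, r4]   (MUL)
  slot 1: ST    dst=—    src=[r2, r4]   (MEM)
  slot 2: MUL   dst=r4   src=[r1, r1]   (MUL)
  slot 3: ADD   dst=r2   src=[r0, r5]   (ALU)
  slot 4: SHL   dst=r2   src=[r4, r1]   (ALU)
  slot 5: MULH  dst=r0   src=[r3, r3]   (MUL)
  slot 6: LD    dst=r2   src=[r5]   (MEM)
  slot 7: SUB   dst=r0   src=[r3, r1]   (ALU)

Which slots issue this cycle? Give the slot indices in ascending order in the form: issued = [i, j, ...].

issued = [0, 1, 2]

  0. MUL→r1 ⇒ go  {3A/1Mu/1Ld/1B | 3r 3w}
  1. MEM ⇒ go  {3A/1Mu/0Ld/1B | 1r 3w}
  2. MUL→r4 ⇒ go  {3A/0Mu/0Ld/1B | 0r 2w}
  3. ALU→r2 ⇒ no(RD_PORT)  {3A/0Mu/0Ld/1B | 0r 2w}
  4. ALU→r2 ⇒ no(RD_PORT)  {3A/0Mu/0Ld/1B | 0r 2w}
  5. MUL→r0 ⇒ no(FU)  {3A/0Mu/0Ld/1B | 0r 2w}
  6. MEM→r2 ⇒ no(FU)  {3A/0Mu/0Ld/1B | 0r 2w}
  7. ALU→r0 ⇒ no(RD_PORT)  {3A/0Mu/0Ld/1B | 0r 2w}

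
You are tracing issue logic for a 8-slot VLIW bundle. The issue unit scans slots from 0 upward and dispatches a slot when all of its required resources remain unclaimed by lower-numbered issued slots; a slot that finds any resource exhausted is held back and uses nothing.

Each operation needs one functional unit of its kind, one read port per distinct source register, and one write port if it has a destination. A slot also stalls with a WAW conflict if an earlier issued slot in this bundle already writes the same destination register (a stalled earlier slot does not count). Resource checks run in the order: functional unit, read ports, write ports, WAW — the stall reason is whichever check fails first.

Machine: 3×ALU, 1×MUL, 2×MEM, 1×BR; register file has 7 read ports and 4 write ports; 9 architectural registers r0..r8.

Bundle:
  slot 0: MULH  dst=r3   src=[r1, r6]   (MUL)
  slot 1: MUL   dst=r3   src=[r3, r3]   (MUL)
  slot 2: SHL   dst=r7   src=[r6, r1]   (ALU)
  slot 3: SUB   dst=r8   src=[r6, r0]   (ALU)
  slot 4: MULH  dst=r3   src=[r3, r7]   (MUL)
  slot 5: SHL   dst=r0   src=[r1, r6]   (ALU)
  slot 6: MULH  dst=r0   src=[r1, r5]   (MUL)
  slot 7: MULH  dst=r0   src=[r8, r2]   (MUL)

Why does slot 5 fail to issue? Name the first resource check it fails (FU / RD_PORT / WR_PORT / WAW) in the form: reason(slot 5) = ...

reason(slot 5) = RD_PORT

#0 MUL src=r1,r6 dispatched  <A:3 Mu:0 Ld:2 B:1 rd:5 wr:3>
#1 MUL src=r3,r3 held:FU  <A:3 Mu:0 Ld:2 B:1 rd:5 wr:3>
#2 ALU src=r6,r1 dispatched  <A:2 Mu:0 Ld:2 B:1 rd:3 wr:2>
#3 ALU src=r6,r0 dispatched  <A:1 Mu:0 Ld:2 B:1 rd:1 wr:1>
#4 MUL src=r3,r7 held:FU  <A:1 Mu:0 Ld:2 B:1 rd:1 wr:1>
#5 ALU src=r1,r6 held:RD_PORT  <A:1 Mu:0 Ld:2 B:1 rd:1 wr:1>
#6 MUL src=r1,r5 held:FU  <A:1 Mu:0 Ld:2 B:1 rd:1 wr:1>
#7 MUL src=r8,r2 held:FU  <A:1 Mu:0 Ld:2 B:1 rd:1 wr:1>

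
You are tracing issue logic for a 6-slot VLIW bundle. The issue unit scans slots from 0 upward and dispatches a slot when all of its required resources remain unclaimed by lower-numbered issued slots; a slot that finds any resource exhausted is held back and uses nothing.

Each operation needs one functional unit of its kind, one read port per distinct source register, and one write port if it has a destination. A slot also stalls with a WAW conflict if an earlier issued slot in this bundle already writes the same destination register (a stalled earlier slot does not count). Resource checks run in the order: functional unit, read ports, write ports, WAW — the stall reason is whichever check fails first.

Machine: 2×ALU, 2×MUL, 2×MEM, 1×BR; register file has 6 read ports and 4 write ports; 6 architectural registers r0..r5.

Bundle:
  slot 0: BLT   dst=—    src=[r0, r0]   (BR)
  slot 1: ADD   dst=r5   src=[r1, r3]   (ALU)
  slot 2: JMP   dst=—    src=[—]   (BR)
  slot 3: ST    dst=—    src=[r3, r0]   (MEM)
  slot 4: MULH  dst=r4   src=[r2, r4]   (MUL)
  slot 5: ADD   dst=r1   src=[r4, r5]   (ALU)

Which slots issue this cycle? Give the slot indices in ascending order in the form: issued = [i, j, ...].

issued = [0, 1, 3]

(0) want 1×BR +1rd +0wr — yes → AL2|MU2|ME2|BR0|rd5|wr4
(1) want 1×ALU +2rd +1wr — yes → AL1|MU2|ME2|BR0|rd3|wr3
(2) want 1×BR +0rd +0wr — FU → AL1|MU2|ME2|BR0|rd3|wr3
(3) want 1×MEM +2rd +0wr — yes → AL1|MU2|ME1|BR0|rd1|wr3
(4) want 1×MUL +2rd +1wr — RD_PORT → AL1|MU2|ME1|BR0|rd1|wr3
(5) want 1×ALU +2rd +1wr — RD_PORT → AL1|MU2|ME1|BR0|rd1|wr3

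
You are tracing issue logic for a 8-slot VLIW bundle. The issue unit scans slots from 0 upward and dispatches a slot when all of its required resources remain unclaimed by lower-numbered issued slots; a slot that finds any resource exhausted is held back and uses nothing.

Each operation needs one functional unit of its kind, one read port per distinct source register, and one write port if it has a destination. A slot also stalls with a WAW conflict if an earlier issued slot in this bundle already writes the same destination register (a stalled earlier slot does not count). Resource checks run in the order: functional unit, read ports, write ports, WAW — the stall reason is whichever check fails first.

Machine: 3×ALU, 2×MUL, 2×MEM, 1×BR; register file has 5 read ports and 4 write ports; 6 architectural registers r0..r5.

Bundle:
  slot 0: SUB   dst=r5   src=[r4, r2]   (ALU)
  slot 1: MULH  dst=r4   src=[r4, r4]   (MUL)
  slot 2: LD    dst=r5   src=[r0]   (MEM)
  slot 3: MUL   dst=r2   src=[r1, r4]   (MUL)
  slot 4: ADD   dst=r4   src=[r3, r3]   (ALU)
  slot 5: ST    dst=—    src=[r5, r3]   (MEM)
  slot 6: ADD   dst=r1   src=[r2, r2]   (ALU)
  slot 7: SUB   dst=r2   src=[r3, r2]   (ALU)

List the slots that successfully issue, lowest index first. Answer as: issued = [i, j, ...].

issued = [0, 1, 3]

  0. ALU→r5 ⇒ go  {2A/2Mu/2Ld/1B | 3r 3w}
  1. MUL→r4 ⇒ go  {2A/1Mu/2Ld/1B | 2r 2w}
  2. MEM→r5 ⇒ no(WAW)  {2A/1Mu/2Ld/1B | 2r 2w}
  3. MUL→r2 ⇒ go  {2A/0Mu/2Ld/1B | 0r 1w}
  4. ALU→r4 ⇒ no(RD_PORT)  {2A/0Mu/2Ld/1B | 0r 1w}
  5. MEM ⇒ no(RD_PORT)  {2A/0Mu/2Ld/1B | 0r 1w}
  6. ALU→r1 ⇒ no(RD_PORT)  {2A/0Mu/2Ld/1B | 0r 1w}
  7. ALU→r2 ⇒ no(RD_PORT)  {2A/0Mu/2Ld/1B | 0r 1w}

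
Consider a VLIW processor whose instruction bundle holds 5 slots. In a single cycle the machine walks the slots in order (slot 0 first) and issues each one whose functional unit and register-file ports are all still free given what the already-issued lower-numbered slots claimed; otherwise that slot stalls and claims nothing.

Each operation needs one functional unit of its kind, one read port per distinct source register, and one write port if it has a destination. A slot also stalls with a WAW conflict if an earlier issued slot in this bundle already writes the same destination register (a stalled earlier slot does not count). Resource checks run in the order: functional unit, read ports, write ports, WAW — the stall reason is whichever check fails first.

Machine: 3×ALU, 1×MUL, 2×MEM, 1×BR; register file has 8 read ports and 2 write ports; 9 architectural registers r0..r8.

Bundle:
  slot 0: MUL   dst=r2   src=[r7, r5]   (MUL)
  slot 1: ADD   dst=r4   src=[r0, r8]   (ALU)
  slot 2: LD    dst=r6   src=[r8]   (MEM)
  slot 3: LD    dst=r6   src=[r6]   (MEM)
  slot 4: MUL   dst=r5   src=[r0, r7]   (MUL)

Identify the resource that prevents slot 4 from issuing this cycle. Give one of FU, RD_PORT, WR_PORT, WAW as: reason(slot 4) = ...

(0) want 1×MUL +2rd +1wr — yes → AL3|MU0|ME2|BR1|rd6|wr1
(1) want 1×ALU +2rd +1wr — yes → AL2|MU0|ME2|BR1|rd4|wr0
(2) want 1×MEM +1rd +1wr — WR_PORT → AL2|MU0|ME2|BR1|rd4|wr0
(3) want 1×MEM +1rd +1wr — WR_PORT → AL2|MU0|ME2|BR1|rd4|wr0
(4) want 1×MUL +2rd +1wr — FU → AL2|MU0|ME2|BR1|rd4|wr0

reason(slot 4) = FU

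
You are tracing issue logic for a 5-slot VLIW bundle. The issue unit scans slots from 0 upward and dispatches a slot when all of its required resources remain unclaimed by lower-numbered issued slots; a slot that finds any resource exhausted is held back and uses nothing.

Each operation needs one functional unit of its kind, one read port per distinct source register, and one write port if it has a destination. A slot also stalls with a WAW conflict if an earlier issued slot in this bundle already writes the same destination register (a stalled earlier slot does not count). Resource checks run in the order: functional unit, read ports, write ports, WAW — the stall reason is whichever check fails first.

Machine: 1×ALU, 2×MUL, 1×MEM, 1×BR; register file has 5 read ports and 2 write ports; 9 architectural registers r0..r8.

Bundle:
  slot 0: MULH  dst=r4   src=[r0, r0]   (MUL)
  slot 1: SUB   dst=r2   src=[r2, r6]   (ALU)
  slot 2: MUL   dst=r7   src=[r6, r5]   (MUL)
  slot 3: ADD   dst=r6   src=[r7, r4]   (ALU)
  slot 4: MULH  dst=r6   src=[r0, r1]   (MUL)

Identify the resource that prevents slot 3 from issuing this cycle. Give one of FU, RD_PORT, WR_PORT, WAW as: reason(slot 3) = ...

reason(slot 3) = FU

slot 0 (MUL): ISSUE — free A1,Mu1,Ld1,B1 rp4 wp1
slot 1 (ALU): ISSUE — free A0,Mu1,Ld1,B1 rp2 wp0
slot 2 (MUL): stall WR_PORT — free A0,Mu1,Ld1,B1 rp2 wp0
slot 3 (ALU): stall FU — free A0,Mu1,Ld1,B1 rp2 wp0
slot 4 (MUL): stall WR_PORT — free A0,Mu1,Ld1,B1 rp2 wp0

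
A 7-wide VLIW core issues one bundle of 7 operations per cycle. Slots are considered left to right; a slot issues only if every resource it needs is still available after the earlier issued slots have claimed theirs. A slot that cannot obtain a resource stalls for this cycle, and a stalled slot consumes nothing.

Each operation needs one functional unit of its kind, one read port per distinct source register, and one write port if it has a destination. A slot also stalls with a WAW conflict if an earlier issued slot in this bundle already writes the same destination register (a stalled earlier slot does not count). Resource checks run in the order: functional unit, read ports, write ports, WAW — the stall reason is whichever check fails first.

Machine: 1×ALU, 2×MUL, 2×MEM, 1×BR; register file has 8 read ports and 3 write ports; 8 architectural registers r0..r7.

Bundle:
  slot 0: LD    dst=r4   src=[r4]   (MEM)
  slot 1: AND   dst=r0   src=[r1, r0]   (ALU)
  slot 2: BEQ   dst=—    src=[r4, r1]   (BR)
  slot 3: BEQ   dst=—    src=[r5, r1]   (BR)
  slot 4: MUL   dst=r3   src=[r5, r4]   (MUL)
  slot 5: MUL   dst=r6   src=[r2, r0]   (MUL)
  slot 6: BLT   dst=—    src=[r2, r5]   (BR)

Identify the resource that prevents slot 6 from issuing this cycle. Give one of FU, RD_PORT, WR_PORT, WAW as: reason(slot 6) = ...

slot 0 (MEM): ISSUE — free A1,Mu2,Ld1,B1 rp7 wp2
slot 1 (ALU): ISSUE — free A0,Mu2,Ld1,B1 rp5 wp1
slot 2 (BR): ISSUE — free A0,Mu2,Ld1,B0 rp3 wp1
slot 3 (BR): stall FU — free A0,Mu2,Ld1,B0 rp3 wp1
slot 4 (MUL): ISSUE — free A0,Mu1,Ld1,B0 rp1 wp0
slot 5 (MUL): stall RD_PORT — free A0,Mu1,Ld1,B0 rp1 wp0
slot 6 (BR): stall FU — free A0,Mu1,Ld1,B0 rp1 wp0

reason(slot 6) = FU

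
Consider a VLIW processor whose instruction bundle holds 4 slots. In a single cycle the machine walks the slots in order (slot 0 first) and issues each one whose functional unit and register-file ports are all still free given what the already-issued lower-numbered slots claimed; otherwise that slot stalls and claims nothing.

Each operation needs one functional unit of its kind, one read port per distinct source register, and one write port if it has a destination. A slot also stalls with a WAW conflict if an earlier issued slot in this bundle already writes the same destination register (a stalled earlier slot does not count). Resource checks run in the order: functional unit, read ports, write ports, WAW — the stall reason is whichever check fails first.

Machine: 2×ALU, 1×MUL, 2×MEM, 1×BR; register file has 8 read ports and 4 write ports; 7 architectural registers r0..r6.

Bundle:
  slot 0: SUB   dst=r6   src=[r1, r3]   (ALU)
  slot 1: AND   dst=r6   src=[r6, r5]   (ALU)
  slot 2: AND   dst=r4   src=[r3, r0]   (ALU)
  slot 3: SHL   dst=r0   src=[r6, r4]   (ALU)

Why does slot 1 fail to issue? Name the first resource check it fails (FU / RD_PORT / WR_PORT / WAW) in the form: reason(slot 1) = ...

reason(slot 1) = WAW

  0. ALU→r6 ⇒ go  {1A/1Mu/2Ld/1B | 6r 3w}
  1. ALU→r6 ⇒ no(WAW)  {1A/1Mu/2Ld/1B | 6r 3w}
  2. ALU→r4 ⇒ go  {0A/1Mu/2Ld/1B | 4r 2w}
  3. ALU→r0 ⇒ no(FU)  {0A/1Mu/2Ld/1B | 4r 2w}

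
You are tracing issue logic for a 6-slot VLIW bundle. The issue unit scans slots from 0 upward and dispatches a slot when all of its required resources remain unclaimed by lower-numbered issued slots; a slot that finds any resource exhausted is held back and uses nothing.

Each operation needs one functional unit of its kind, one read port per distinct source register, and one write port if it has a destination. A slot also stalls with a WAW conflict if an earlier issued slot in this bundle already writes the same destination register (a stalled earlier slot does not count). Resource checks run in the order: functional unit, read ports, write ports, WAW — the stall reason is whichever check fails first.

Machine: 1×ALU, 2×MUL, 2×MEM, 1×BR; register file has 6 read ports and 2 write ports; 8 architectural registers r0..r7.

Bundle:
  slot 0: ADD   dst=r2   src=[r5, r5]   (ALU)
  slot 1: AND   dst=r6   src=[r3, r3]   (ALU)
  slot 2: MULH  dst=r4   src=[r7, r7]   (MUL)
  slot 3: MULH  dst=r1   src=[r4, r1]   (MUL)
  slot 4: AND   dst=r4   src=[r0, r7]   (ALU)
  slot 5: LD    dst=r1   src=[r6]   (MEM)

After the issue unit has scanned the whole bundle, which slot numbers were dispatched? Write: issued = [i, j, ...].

slot 0 (ALU): ISSUE — free A0,Mu2,Ld2,B1 rp5 wp1
slot 1 (ALU): stall FU — free A0,Mu2,Ld2,B1 rp5 wp1
slot 2 (MUL): ISSUE — free A0,Mu1,Ld2,B1 rp4 wp0
slot 3 (MUL): stall WR_PORT — free A0,Mu1,Ld2,B1 rp4 wp0
slot 4 (ALU): stall FU — free A0,Mu1,Ld2,B1 rp4 wp0
slot 5 (MEM): stall WR_PORT — free A0,Mu1,Ld2,B1 rp4 wp0

issued = [0, 2]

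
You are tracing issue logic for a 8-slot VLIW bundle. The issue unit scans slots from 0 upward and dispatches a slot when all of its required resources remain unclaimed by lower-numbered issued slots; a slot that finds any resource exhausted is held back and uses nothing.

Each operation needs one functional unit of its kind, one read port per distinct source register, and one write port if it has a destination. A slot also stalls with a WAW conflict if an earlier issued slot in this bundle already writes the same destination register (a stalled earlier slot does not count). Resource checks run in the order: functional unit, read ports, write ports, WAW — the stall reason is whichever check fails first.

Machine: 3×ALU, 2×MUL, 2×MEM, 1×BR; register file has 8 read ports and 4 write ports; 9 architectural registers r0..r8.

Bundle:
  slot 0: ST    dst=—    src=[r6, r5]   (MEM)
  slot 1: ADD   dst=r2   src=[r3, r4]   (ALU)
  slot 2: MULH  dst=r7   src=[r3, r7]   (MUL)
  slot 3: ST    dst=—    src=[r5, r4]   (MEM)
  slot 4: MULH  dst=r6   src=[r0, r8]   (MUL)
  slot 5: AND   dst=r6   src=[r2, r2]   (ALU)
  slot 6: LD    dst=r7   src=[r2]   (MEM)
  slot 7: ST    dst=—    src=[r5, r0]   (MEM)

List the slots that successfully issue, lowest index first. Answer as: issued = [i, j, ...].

issued = [0, 1, 2, 3]

#0 MEM src=r6,r5 dispatched  <A:3 Mu:2 Ld:1 B:1 rd:6 wr:4>
#1 ALU src=r3,r4 dispatched  <A:2 Mu:2 Ld:1 B:1 rd:4 wr:3>
#2 MUL src=r3,r7 dispatched  <A:2 Mu:1 Ld:1 B:1 rd:2 wr:2>
#3 MEM src=r5,r4 dispatched  <A:2 Mu:1 Ld:0 B:1 rd:0 wr:2>
#4 MUL src=r0,r8 held:RD_PORT  <A:2 Mu:1 Ld:0 B:1 rd:0 wr:2>
#5 ALU src=r2,r2 held:RD_PORT  <A:2 Mu:1 Ld:0 B:1 rd:0 wr:2>
#6 MEM src=r2 held:FU  <A:2 Mu:1 Ld:0 B:1 rd:0 wr:2>
#7 MEM src=r5,r0 held:FU  <A:2 Mu:1 Ld:0 B:1 rd:0 wr:2>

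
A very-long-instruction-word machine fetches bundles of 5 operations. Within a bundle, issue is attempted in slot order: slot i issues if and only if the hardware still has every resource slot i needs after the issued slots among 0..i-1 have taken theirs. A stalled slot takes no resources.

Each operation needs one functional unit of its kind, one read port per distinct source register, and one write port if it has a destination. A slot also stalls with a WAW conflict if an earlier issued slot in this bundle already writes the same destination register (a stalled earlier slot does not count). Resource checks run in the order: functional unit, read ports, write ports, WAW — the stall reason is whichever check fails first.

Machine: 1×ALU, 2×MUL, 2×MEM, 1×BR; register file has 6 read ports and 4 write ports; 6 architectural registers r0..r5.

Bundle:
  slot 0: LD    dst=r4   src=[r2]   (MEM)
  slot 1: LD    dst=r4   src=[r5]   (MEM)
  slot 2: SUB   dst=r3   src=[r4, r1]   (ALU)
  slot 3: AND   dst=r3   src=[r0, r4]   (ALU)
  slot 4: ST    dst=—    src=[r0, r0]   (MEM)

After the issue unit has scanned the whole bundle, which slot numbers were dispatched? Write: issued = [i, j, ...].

(0) want 1×MEM +1rd +1wr — yes → AL1|MU2|ME1|BR1|rd5|wr3
(1) want 1×MEM +1rd +1wr — WAW → AL1|MU2|ME1|BR1|rd5|wr3
(2) want 1×ALU +2rd +1wr — yes → AL0|MU2|ME1|BR1|rd3|wr2
(3) want 1×ALU +2rd +1wr — FU → AL0|MU2|ME1|BR1|rd3|wr2
(4) want 1×MEM +1rd +0wr — yes → AL0|MU2|ME0|BR1|rd2|wr2

issued = [0, 2, 4]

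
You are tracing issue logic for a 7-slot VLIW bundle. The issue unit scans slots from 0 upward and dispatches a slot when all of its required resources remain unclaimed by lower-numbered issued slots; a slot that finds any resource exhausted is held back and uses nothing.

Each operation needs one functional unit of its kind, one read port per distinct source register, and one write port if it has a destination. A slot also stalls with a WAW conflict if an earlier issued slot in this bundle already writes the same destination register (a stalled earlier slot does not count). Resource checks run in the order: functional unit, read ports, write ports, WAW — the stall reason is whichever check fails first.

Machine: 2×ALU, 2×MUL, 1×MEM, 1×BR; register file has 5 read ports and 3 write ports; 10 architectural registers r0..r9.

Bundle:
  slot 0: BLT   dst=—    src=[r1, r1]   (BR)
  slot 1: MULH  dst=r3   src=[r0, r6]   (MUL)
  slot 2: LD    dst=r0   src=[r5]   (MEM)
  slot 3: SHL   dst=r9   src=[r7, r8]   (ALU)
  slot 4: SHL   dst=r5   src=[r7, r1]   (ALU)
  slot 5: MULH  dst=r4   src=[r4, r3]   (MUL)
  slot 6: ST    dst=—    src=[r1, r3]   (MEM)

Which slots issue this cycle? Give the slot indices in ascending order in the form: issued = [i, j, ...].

#0 BR src=r1,r1 dispatched  <A:2 Mu:2 Ld:1 B:0 rd:4 wr:3>
#1 MUL src=r0,r6 dispatched  <A:2 Mu:1 Ld:1 B:0 rd:2 wr:2>
#2 MEM src=r5 dispatched  <A:2 Mu:1 Ld:0 B:0 rd:1 wr:1>
#3 ALU src=r7,r8 held:RD_PORT  <A:2 Mu:1 Ld:0 B:0 rd:1 wr:1>
#4 ALU src=r7,r1 held:RD_PORT  <A:2 Mu:1 Ld:0 B:0 rd:1 wr:1>
#5 MUL src=r4,r3 held:RD_PORT  <A:2 Mu:1 Ld:0 B:0 rd:1 wr:1>
#6 MEM src=r1,r3 held:FU  <A:2 Mu:1 Ld:0 B:0 rd:1 wr:1>

issued = [0, 1, 2]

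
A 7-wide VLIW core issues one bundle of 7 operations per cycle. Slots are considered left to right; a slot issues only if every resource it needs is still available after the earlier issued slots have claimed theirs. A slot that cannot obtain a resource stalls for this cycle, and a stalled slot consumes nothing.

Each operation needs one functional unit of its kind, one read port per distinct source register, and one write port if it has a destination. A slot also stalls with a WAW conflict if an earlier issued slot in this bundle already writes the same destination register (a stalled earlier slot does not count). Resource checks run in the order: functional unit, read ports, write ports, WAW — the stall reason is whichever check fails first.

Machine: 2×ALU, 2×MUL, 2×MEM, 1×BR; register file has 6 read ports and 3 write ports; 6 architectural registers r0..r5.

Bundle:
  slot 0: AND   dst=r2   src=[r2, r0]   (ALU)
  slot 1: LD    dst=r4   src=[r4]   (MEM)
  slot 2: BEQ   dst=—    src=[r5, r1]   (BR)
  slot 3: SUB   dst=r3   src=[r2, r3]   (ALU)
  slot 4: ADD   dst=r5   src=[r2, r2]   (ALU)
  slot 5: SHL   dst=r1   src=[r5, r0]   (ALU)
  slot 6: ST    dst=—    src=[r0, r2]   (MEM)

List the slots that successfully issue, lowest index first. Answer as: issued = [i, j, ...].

issued = [0, 1, 2, 4]

[0] ALU needs rd=2 wr=1: ok; after: ALU=1 MUL=2 MEM=2 BR=1, R=4, W=2
[1] MEM needs rd=1 wr=1: ok; after: ALU=1 MUL=2 MEM=1 BR=1, R=3, W=1
[2] BR needs rd=2 wr=0: ok; after: ALU=1 MUL=2 MEM=1 BR=0, R=1, W=1
[3] ALU needs rd=2 wr=1: RD_PORT; after: ALU=1 MUL=2 MEM=1 BR=0, R=1, W=1
[4] ALU needs rd=1 wr=1: ok; after: ALU=0 MUL=2 MEM=1 BR=0, R=0, W=0
[5] ALU needs rd=2 wr=1: FU; after: ALU=0 MUL=2 MEM=1 BR=0, R=0, W=0
[6] MEM needs rd=2 wr=0: RD_PORT; after: ALU=0 MUL=2 MEM=1 BR=0, R=0, W=0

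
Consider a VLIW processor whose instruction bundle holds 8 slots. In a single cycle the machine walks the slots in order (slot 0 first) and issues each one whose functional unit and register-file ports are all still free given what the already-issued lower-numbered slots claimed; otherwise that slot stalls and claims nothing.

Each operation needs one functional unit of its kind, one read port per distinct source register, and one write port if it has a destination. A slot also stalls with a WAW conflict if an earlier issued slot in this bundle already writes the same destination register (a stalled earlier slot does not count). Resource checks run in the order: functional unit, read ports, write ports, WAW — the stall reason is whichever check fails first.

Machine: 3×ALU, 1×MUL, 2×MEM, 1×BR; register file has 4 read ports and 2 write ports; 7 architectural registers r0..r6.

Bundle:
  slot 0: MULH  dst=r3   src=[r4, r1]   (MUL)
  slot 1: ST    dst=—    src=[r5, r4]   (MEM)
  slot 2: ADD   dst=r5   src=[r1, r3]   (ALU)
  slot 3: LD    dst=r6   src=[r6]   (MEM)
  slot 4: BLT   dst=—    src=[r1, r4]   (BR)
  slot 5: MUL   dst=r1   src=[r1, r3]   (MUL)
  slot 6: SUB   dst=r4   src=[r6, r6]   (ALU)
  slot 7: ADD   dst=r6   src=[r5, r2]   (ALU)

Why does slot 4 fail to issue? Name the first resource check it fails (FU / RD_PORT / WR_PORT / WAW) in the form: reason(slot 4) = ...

reason(slot 4) = RD_PORT

#0 MUL src=r4,r1 dispatched  <A:3 Mu:0 Ld:2 B:1 rd:2 wr:1>
#1 MEM src=r5,r4 dispatched  <A:3 Mu:0 Ld:1 B:1 rd:0 wr:1>
#2 ALU src=r1,r3 held:RD_PORT  <A:3 Mu:0 Ld:1 B:1 rd:0 wr:1>
#3 MEM src=r6 held:RD_PORT  <A:3 Mu:0 Ld:1 B:1 rd:0 wr:1>
#4 BR src=r1,r4 held:RD_PORT  <A:3 Mu:0 Ld:1 B:1 rd:0 wr:1>
#5 MUL src=r1,r3 held:FU  <A:3 Mu:0 Ld:1 B:1 rd:0 wr:1>
#6 ALU src=r6,r6 held:RD_PORT  <A:3 Mu:0 Ld:1 B:1 rd:0 wr:1>
#7 ALU src=r5,r2 held:RD_PORT  <A:3 Mu:0 Ld:1 B:1 rd:0 wr:1>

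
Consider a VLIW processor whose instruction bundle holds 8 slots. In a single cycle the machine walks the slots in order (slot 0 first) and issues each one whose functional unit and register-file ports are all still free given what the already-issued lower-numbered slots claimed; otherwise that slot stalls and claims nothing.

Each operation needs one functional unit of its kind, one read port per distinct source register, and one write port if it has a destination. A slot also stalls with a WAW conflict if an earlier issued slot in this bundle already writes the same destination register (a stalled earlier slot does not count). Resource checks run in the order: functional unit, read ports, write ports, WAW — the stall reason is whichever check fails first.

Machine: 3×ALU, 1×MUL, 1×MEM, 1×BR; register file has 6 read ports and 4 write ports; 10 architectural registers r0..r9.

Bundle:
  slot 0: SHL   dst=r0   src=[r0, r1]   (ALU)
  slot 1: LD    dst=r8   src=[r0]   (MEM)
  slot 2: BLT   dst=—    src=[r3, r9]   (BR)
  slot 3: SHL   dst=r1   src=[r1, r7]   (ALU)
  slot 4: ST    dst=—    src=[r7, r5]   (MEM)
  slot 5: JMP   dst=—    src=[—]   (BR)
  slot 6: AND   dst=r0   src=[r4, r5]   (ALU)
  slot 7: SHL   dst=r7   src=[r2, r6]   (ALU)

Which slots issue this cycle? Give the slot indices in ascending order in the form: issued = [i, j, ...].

issued = [0, 1, 2]

(0) want 1×ALU +2rd +1wr — yes → AL2|MU1|ME1|BR1|rd4|wr3
(1) want 1×MEM +1rd +1wr — yes → AL2|MU1|ME0|BR1|rd3|wr2
(2) want 1×BR +2rd +0wr — yes → AL2|MU1|ME0|BR0|rd1|wr2
(3) want 1×ALU +2rd +1wr — RD_PORT → AL2|MU1|ME0|BR0|rd1|wr2
(4) want 1×MEM +2rd +0wr — FU → AL2|MU1|ME0|BR0|rd1|wr2
(5) want 1×BR +0rd +0wr — FU → AL2|MU1|ME0|BR0|rd1|wr2
(6) want 1×ALU +2rd +1wr — RD_PORT → AL2|MU1|ME0|BR0|rd1|wr2
(7) want 1×ALU +2rd +1wr — RD_PORT → AL2|MU1|ME0|BR0|rd1|wr2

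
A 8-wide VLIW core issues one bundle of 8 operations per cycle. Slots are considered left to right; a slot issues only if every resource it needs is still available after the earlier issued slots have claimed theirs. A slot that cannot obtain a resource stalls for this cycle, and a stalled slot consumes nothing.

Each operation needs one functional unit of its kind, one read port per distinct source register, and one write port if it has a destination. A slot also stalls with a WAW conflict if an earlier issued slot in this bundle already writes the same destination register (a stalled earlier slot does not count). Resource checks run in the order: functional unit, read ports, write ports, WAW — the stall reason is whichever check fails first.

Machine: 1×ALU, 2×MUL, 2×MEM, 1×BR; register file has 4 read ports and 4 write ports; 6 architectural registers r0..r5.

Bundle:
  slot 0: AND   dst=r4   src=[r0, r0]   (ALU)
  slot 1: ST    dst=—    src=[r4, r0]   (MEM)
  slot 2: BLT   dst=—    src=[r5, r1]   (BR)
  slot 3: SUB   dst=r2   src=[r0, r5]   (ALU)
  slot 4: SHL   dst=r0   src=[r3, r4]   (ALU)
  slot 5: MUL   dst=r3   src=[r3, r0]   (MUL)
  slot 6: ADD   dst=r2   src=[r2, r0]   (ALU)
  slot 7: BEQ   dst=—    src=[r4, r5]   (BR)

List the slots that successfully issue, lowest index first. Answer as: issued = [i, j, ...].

issued = [0, 1]

[0] ALU needs rd=1 wr=1: ok; after: ALU=0 MUL=2 MEM=2 BR=1, R=3, W=3
[1] MEM needs rd=2 wr=0: ok; after: ALU=0 MUL=2 MEM=1 BR=1, R=1, W=3
[2] BR needs rd=2 wr=0: RD_PORT; after: ALU=0 MUL=2 MEM=1 BR=1, R=1, W=3
[3] ALU needs rd=2 wr=1: FU; after: ALU=0 MUL=2 MEM=1 BR=1, R=1, W=3
[4] ALU needs rd=2 wr=1: FU; after: ALU=0 MUL=2 MEM=1 BR=1, R=1, W=3
[5] MUL needs rd=2 wr=1: RD_PORT; after: ALU=0 MUL=2 MEM=1 BR=1, R=1, W=3
[6] ALU needs rd=2 wr=1: FU; after: ALU=0 MUL=2 MEM=1 BR=1, R=1, W=3
[7] BR needs rd=2 wr=0: RD_PORT; after: ALU=0 MUL=2 MEM=1 BR=1, R=1, W=3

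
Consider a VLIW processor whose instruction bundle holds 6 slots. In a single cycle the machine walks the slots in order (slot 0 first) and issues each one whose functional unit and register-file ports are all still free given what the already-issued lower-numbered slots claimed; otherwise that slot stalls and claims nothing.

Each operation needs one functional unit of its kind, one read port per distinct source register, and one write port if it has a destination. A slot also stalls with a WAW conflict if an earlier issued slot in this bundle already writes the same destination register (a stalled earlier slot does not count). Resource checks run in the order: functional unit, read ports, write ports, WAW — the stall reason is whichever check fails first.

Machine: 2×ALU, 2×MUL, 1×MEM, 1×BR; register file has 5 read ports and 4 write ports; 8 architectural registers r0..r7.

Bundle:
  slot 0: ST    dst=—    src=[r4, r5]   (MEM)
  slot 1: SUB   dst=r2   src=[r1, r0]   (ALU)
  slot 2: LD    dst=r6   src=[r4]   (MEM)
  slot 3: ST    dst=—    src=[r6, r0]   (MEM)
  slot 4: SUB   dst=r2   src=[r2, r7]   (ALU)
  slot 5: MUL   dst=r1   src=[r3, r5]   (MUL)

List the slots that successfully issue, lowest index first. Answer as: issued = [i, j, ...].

slot 0 (MEM): ISSUE — free A2,Mu2,Ld0,B1 rp3 wp4
slot 1 (ALU): ISSUE — free A1,Mu2,Ld0,B1 rp1 wp3
slot 2 (MEM): stall FU — free A1,Mu2,Ld0,B1 rp1 wp3
slot 3 (MEM): stall FU — free A1,Mu2,Ld0,B1 rp1 wp3
slot 4 (ALU): stall RD_PORT — free A1,Mu2,Ld0,B1 rp1 wp3
slot 5 (MUL): stall RD_PORT — free A1,Mu2,Ld0,B1 rp1 wp3

issued = [0, 1]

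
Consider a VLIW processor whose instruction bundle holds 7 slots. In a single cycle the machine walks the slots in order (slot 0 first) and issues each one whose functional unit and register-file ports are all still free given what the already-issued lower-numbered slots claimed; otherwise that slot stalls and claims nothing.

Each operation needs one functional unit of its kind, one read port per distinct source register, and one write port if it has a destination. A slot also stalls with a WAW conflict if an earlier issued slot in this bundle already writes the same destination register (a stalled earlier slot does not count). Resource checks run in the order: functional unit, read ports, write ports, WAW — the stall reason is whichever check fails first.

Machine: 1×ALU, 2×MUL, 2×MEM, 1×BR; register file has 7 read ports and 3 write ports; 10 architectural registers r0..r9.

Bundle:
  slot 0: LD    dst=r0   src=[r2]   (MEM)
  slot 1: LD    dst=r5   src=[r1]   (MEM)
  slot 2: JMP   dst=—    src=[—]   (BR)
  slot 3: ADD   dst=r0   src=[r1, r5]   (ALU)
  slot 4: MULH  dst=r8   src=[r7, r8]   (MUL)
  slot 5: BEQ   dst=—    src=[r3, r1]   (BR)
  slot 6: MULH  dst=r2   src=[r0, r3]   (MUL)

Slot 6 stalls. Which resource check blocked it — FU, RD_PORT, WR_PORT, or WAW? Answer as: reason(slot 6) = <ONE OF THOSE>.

slot 0 (MEM): ISSUE — free A1,Mu2,Ld1,B1 rp6 wp2
slot 1 (MEM): ISSUE — free A1,Mu2,Ld0,B1 rp5 wp1
slot 2 (BR): ISSUE — free A1,Mu2,Ld0,B0 rp5 wp1
slot 3 (ALU): stall WAW — free A1,Mu2,Ld0,B0 rp5 wp1
slot 4 (MUL): ISSUE — free A1,Mu1,Ld0,B0 rp3 wp0
slot 5 (BR): stall FU — free A1,Mu1,Ld0,B0 rp3 wp0
slot 6 (MUL): stall WR_PORT — free A1,Mu1,Ld0,B0 rp3 wp0

reason(slot 6) = WR_PORT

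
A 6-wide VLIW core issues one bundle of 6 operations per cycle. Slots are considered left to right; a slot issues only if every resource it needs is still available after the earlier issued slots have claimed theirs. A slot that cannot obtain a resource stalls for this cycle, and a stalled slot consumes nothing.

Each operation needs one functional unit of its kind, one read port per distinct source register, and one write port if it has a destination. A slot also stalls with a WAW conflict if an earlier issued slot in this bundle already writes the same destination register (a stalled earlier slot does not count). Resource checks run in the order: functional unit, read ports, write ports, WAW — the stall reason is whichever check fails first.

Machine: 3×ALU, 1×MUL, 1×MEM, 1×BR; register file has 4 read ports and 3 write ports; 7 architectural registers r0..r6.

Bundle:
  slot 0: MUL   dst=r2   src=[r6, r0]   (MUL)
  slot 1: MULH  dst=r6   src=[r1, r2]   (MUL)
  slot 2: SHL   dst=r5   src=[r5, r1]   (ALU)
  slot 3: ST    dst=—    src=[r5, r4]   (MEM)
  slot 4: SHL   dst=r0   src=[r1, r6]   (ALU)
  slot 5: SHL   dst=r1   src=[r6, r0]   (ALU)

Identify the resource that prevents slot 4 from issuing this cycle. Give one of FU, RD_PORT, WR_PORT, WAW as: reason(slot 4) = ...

reason(slot 4) = RD_PORT

(0) want 1×MUL +2rd +1wr — yes → AL3|MU0|ME1|BR1|rd2|wr2
(1) want 1×MUL +2rd +1wr — FU → AL3|MU0|ME1|BR1|rd2|wr2
(2) want 1×ALU +2rd +1wr — yes → AL2|MU0|ME1|BR1|rd0|wr1
(3) want 1×MEM +2rd +0wr — RD_PORT → AL2|MU0|ME1|BR1|rd0|wr1
(4) want 1×ALU +2rd +1wr — RD_PORT → AL2|MU0|ME1|BR1|rd0|wr1
(5) want 1×ALU +2rd +1wr — RD_PORT → AL2|MU0|ME1|BR1|rd0|wr1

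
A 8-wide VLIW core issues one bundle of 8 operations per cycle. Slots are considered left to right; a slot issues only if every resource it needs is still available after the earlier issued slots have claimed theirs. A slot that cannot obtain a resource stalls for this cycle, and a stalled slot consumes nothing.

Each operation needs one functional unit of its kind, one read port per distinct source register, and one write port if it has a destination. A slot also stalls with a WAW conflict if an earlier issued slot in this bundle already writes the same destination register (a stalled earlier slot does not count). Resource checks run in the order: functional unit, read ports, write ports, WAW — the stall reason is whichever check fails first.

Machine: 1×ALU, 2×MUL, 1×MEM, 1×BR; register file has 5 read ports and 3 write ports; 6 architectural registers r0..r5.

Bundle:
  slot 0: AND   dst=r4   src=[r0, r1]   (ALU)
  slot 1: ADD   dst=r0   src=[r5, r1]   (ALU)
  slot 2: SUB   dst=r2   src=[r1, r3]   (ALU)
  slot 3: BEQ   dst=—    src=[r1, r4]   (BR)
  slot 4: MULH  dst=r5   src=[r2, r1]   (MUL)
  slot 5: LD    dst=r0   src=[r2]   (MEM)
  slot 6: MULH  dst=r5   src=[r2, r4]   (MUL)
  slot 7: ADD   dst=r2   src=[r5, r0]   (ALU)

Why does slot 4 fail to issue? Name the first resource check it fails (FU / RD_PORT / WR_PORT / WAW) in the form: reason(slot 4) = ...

(0) want 1×ALU +2rd +1wr — yes → AL0|MU2|ME1|BR1|rd3|wr2
(1) want 1×ALU +2rd +1wr — FU → AL0|MU2|ME1|BR1|rd3|wr2
(2) want 1×ALU +2rd +1wr — FU → AL0|MU2|ME1|BR1|rd3|wr2
(3) want 1×BR +2rd +0wr — yes → AL0|MU2|ME1|BR0|rd1|wr2
(4) want 1×MUL +2rd +1wr — RD_PORT → AL0|MU2|ME1|BR0|rd1|wr2
(5) want 1×MEM +1rd +1wr — yes → AL0|MU2|ME0|BR0|rd0|wr1
(6) want 1×MUL +2rd +1wr — RD_PORT → AL0|MU2|ME0|BR0|rd0|wr1
(7) want 1×ALU +2rd +1wr — FU → AL0|MU2|ME0|BR0|rd0|wr1

reason(slot 4) = RD_PORT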